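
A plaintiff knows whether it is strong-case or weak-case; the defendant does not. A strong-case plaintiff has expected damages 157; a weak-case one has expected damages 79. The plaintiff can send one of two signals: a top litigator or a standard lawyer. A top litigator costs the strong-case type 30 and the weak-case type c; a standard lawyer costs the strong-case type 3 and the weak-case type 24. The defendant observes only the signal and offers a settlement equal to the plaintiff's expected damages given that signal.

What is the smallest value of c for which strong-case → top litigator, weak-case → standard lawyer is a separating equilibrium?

102

Under separation: top litigator → strong-case (pays 157); standard lawyer → weak-case (pays 79).
Strong-case: 157 − 30 = 127 ≥ 79 − 3 = 76. Holds regardless of c. ✓
Weak-case: 79 − 24 ≥ 157 − c, so c ≥ 157 − 55 = 102.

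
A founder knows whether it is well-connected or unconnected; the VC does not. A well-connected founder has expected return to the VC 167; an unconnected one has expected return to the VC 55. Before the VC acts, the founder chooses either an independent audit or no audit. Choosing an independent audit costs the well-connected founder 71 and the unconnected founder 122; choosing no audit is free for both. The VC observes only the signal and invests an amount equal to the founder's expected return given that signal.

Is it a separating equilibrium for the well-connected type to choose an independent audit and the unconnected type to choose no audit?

Under separation the VC infers type exactly: audit → well-connected (pays 167), no audit → unconnected (pays 55).
Well-connected: audit gives 167 − 71 = 96; no audit gives 55 − 0 = 55. No deviation. ✓
Unconnected: no audit gives 55 − 0 = 55; audit gives 167 − 122 = 45. No deviation. ✓
Both incentive constraints hold.

Yes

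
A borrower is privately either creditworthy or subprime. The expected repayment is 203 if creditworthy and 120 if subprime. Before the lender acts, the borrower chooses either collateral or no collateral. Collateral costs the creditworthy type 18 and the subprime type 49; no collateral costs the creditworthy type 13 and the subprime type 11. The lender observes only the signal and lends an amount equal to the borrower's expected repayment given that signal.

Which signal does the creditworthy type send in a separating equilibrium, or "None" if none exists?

Try creditworthy → collateral, subprime → no collateral:
  Under separation the lender infers type exactly: collateral → creditworthy (pays 203), no collateral → subprime (pays 120).
  Creditworthy: collateral gives 203 − 18 = 185; no collateral gives 120 − 13 = 107. No deviation. ✓
  Subprime: no collateral gives 120 − 11 = 109; collateral gives 203 − 49 = 154. Would deviate. ✗
Try creditworthy → no collateral, subprime → collateral:
  Under separation the lender infers type exactly: no collateral → creditworthy (pays 203), collateral → subprime (pays 120).
  Creditworthy: no collateral gives 203 − 13 = 190; collateral gives 120 − 18 = 102. No deviation. ✓
  Subprime: collateral gives 120 − 49 = 71; no collateral gives 203 − 11 = 192. Would deviate. ✗
Neither assignment is incentive-compatible.

None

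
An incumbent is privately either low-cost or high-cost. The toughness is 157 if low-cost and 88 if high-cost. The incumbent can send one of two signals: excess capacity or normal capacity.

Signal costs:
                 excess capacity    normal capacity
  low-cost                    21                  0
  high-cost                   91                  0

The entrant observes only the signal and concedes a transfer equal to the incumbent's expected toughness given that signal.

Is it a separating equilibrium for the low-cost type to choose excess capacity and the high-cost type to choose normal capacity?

Under separation the entrant infers type exactly: excess capacity → low-cost (pays 157), normal capacity → high-cost (pays 88).
Low-cost: excess capacity gives 157 − 21 = 136; normal capacity gives 88 − 0 = 88. No deviation. ✓
High-cost: normal capacity gives 88 − 0 = 88; excess capacity gives 157 − 91 = 66. No deviation. ✓
Neither type gains from mimicking the other.

Yes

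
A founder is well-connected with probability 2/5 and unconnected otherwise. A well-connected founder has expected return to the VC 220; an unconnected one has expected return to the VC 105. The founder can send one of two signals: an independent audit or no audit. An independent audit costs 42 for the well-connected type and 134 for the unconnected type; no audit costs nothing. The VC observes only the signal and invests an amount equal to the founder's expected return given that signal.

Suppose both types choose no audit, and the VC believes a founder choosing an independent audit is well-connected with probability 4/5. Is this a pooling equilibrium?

No

At the pooled signal (no audit) the VC holds the prior 2/5 and pays 2/5·220 + 3/5·105 = 151. Off-path (audit) belief 4/5 gives 4/5·220 + 1/5·105 = 197.
Well-connected: no audit gives 151 − 0 = 151; audit gives 197 − 42 = 155. Deviates. ✗
Unconnected: no audit gives 151 − 0 = 151; audit gives 197 − 134 = 63. Stays. ✓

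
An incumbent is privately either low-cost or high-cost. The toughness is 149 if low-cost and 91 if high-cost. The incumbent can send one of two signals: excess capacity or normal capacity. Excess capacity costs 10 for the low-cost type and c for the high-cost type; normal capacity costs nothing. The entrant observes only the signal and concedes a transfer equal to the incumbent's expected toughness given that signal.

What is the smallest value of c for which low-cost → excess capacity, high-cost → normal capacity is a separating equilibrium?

58

Under separation: excess capacity → low-cost (pays 149); normal capacity → high-cost (pays 91).
Low-cost: 149 − 10 = 139 ≥ 91 − 0 = 91. Holds regardless of c. ✓
High-cost: 91 − 0 ≥ 149 − c, so c ≥ 149 − 91 = 58.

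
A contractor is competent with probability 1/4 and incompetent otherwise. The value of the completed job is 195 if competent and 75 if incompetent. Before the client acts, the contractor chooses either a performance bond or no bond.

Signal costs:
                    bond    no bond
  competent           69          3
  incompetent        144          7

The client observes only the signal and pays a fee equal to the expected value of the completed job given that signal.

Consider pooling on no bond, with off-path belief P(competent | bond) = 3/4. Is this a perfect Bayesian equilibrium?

Yes

At the pooled signal (no bond) the client holds the prior 1/4 and pays 1/4·195 + 3/4·75 = 105. Off-path (bond) belief 3/4 gives 3/4·195 + 1/4·75 = 165.
Competent: no bond gives 105 − 3 = 102; bond gives 165 − 69 = 96. Stays. ✓
Incompetent: no bond gives 105 − 7 = 98; bond gives 165 − 144 = 21. Stays. ✓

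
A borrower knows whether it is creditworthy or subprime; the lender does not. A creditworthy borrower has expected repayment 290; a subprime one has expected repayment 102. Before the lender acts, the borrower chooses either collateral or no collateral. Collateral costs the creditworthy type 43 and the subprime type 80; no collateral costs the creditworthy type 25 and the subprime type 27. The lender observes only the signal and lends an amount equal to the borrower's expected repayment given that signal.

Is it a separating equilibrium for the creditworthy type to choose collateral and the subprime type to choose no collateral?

No

Under separation the lender infers type exactly: collateral → creditworthy (pays 290), no collateral → subprime (pays 102).
Creditworthy: collateral gives 290 − 43 = 247; no collateral gives 102 − 25 = 77. No deviation. ✓
Subprime: no collateral gives 102 − 27 = 75; collateral gives 290 − 80 = 210. Would deviate. ✗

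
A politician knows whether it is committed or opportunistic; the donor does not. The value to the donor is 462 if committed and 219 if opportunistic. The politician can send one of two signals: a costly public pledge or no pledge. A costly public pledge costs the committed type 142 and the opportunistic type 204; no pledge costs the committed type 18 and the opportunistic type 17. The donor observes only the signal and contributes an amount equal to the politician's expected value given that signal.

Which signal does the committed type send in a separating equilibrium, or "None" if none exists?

None

Try committed → pledge, opportunistic → no pledge:
  Under separation the donor infers type exactly: pledge → committed (pays 462), no pledge → opportunistic (pays 219).
  Committed: pledge gives 462 − 142 = 320; no pledge gives 219 − 18 = 201. No deviation. ✓
  Opportunistic: no pledge gives 219 − 17 = 202; pledge gives 462 − 204 = 258. Would deviate. ✗
Try committed → no pledge, opportunistic → pledge:
  Under separation the donor infers type exactly: no pledge → committed (pays 462), pledge → opportunistic (pays 219).
  Committed: no pledge gives 462 − 18 = 444; pledge gives 219 − 142 = 77. No deviation. ✓
  Opportunistic: pledge gives 219 − 204 = 15; no pledge gives 462 − 17 = 445. Would deviate. ✗
Neither assignment is incentive-compatible.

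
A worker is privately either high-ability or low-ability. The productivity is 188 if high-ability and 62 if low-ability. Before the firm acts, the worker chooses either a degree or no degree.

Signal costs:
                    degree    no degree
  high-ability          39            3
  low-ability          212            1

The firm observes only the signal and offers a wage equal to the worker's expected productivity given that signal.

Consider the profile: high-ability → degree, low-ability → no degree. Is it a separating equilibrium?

If types separate, degree earns payment 188 and no degree earns 62.
High-ability: degree gives 188 − 39 = 149; no degree gives 62 − 3 = 59. No deviation. ✓
Low-ability: no degree gives 62 − 1 = 61; degree gives 188 − 212 = -24. No deviation. ✓
Both incentive constraints hold.

Yes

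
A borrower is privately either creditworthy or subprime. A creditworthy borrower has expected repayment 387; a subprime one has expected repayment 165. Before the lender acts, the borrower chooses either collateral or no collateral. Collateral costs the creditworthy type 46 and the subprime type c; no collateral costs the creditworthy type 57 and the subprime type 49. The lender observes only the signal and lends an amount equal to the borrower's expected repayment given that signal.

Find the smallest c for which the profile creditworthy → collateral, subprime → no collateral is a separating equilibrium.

Under separation: collateral → creditworthy (pays 387); no collateral → subprime (pays 165).
Creditworthy: 387 − 46 = 341 ≥ 165 − 57 = 108. Holds regardless of c. ✓
Subprime: 165 − 49 ≥ 387 − c, so c ≥ 387 − 116 = 271.

271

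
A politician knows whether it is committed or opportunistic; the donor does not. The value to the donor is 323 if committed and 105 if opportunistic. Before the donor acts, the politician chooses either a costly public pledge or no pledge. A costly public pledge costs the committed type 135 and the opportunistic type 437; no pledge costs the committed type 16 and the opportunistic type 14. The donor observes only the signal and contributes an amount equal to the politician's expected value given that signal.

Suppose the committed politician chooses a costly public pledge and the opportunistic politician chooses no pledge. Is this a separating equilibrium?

Under separation the donor infers type exactly: pledge → committed (pays 323), no pledge → opportunistic (pays 105).
Committed: pledge gives 323 − 135 = 188; no pledge gives 105 − 16 = 89. No deviation. ✓
Opportunistic: no pledge gives 105 − 14 = 91; pledge gives 323 − 437 = -114. No deviation. ✓
Both incentive constraints hold.

Yes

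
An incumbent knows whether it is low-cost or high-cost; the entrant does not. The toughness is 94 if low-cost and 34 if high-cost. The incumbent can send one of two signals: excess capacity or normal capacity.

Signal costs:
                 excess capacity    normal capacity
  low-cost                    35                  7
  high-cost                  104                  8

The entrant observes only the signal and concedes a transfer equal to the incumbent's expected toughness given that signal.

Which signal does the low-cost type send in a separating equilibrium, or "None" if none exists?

excess capacity

Try low-cost → excess capacity, high-cost → normal capacity:
  If types separate, excess capacity earns payment 94 and normal capacity earns 34.
  Low-cost: excess capacity gives 94 − 35 = 59; normal capacity gives 34 − 7 = 27. No deviation. ✓
  High-cost: normal capacity gives 34 − 8 = 26; excess capacity gives 94 − 104 = -10. No deviation. ✓
Both hold — the low-cost type sends excess capacity.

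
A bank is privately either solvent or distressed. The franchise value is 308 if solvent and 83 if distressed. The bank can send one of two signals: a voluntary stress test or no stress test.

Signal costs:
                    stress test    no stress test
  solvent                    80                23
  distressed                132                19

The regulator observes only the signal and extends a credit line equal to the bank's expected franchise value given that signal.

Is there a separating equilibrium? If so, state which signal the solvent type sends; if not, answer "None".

Try solvent → stress test, distressed → no stress test:
  Under separation the regulator infers type exactly: stress test → solvent (pays 308), no stress test → distressed (pays 83).
  Solvent: stress test gives 308 − 80 = 228; no stress test gives 83 − 23 = 60. No deviation. ✓
  Distressed: no stress test gives 83 − 19 = 64; stress test gives 308 − 132 = 176. Would deviate. ✗
Try solvent → no stress test, distressed → stress test:
  Under separation the regulator infers type exactly: no stress test → solvent (pays 308), stress test → distressed (pays 83).
  Solvent: no stress test gives 308 − 23 = 285; stress test gives 83 − 80 = 3. No deviation. ✓
  Distressed: stress test gives 83 − 132 = -49; no stress test gives 308 − 19 = 289. Would deviate. ✗
Neither assignment is incentive-compatible.

None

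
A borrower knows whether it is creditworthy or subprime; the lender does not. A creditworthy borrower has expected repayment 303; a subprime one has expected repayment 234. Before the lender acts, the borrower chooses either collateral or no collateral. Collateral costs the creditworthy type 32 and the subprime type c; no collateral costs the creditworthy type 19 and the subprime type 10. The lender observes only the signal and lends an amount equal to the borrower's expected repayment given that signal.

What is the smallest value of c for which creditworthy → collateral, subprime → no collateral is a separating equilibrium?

Under separation: collateral → creditworthy (pays 303); no collateral → subprime (pays 234).
Creditworthy: 303 − 32 = 271 ≥ 234 − 19 = 215. Holds regardless of c. ✓
Subprime: 234 − 10 ≥ 303 − c, so c ≥ 303 − 224 = 79.

79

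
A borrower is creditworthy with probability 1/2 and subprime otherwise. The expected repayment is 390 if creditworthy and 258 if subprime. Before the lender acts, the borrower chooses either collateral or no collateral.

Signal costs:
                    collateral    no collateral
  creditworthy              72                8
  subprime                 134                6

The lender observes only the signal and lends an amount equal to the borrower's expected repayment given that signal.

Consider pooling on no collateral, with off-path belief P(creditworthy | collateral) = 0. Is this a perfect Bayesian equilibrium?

On the equilibrium path (no collateral) the lender holds the prior 1/2 and pays 1/2·390 + 1/2·258 = 324. Off-path (collateral) belief 0 gives 0·390 + 1·258 = 258.
Creditworthy: no collateral gives 324 − 8 = 316; collateral gives 258 − 72 = 186. Stays. ✓
Subprime: no collateral gives 324 − 6 = 318; collateral gives 258 − 134 = 124. Stays. ✓
Beliefs are Bayes-consistent on-path and both types best-respond.

Yes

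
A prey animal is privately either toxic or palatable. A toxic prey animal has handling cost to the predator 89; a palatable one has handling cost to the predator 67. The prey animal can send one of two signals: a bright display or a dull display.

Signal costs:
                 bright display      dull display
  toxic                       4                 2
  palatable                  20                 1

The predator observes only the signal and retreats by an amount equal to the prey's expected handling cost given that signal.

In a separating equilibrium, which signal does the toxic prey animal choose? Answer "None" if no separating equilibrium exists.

None

Try toxic → bright display, palatable → dull display:
  If types separate, bright display earns payment 89 and dull display earns 67.
  Toxic: bright display gives 89 − 4 = 85; dull display gives 67 − 2 = 65. No deviation. ✓
  Palatable: dull display gives 67 − 1 = 66; bright display gives 89 − 20 = 69. Would deviate. ✗
Try toxic → dull display, palatable → bright display:
  If types separate, dull display earns payment 89 and bright display earns 67.
  Toxic: dull display gives 89 − 2 = 87; bright display gives 67 − 4 = 63. No deviation. ✓
  Palatable: bright display gives 67 − 20 = 47; dull display gives 89 − 1 = 88. Would deviate. ✗
Neither assignment is incentive-compatible.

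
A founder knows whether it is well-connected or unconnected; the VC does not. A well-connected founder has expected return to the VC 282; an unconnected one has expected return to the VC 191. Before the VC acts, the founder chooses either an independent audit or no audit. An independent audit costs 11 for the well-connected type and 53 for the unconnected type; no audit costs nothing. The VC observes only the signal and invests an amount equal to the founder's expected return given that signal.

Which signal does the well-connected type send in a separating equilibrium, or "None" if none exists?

None

Try well-connected → audit, unconnected → no audit:
  Under separation the VC infers type exactly: audit → well-connected (pays 282), no audit → unconnected (pays 191).
  Well-connected: audit gives 282 − 11 = 271; no audit gives 191 − 0 = 191. No deviation. ✓
  Unconnected: no audit gives 191 − 0 = 191; audit gives 282 − 53 = 229. Would deviate. ✗
Try well-connected → no audit, unconnected → audit:
  Under separation the VC infers type exactly: no audit → well-connected (pays 282), audit → unconnected (pays 191).
  Well-connected: no audit gives 282 − 0 = 282; audit gives 191 − 11 = 180. No deviation. ✓
  Unconnected: audit gives 191 − 53 = 138; no audit gives 282 − 0 = 282. Would deviate. ✗
Neither assignment is incentive-compatible.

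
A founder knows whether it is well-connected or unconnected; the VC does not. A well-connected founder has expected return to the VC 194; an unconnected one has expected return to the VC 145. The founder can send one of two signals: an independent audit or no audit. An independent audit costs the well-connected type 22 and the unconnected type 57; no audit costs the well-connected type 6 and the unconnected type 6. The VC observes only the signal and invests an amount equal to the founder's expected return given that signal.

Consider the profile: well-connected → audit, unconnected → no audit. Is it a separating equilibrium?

Yes

Under separation the VC infers type exactly: audit → well-connected (pays 194), no audit → unconnected (pays 145).
Well-connected: audit gives 194 − 22 = 172; no audit gives 145 − 6 = 139. No deviation. ✓
Unconnected: no audit gives 145 − 6 = 139; audit gives 194 − 57 = 137. No deviation. ✓
Both incentive constraints hold.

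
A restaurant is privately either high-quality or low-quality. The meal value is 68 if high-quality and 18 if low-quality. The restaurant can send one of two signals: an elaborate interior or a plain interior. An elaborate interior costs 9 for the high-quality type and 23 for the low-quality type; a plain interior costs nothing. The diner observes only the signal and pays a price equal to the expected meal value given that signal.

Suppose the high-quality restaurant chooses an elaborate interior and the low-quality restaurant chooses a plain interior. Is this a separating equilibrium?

If types separate, elaborate interior earns payment 68 and plain interior earns 18.
High-quality: elaborate interior gives 68 − 9 = 59; plain interior gives 18 − 0 = 18. No deviation. ✓
Low-quality: plain interior gives 18 − 0 = 18; elaborate interior gives 68 − 23 = 45. Would deviate. ✗

No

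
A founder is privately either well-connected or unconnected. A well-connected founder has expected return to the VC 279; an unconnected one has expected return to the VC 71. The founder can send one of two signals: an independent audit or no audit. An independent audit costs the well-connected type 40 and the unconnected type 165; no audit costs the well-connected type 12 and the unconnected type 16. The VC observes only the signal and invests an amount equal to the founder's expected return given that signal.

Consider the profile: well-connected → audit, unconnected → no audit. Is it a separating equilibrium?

Under separation the VC infers type exactly: audit → well-connected (pays 279), no audit → unconnected (pays 71).
Well-connected: audit gives 279 − 40 = 239; no audit gives 71 − 12 = 59. No deviation. ✓
Unconnected: no audit gives 71 − 16 = 55; audit gives 279 − 165 = 114. Would deviate. ✗

No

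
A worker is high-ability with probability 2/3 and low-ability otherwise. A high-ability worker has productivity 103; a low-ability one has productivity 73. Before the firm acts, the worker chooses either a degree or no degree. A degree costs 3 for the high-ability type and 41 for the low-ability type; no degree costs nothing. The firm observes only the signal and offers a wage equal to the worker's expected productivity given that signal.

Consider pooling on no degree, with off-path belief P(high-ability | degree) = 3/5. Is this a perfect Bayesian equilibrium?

Yes

At the pooled signal (no degree) the firm holds the prior 2/3 and pays 2/3·103 + 1/3·73 = 93. Off-path (degree) belief 3/5 gives 3/5·103 + 2/5·73 = 91.
High-ability: no degree gives 93 − 0 = 93; degree gives 91 − 3 = 88. Stays. ✓
Low-ability: no degree gives 93 − 0 = 93; degree gives 91 − 41 = 50. Stays. ✓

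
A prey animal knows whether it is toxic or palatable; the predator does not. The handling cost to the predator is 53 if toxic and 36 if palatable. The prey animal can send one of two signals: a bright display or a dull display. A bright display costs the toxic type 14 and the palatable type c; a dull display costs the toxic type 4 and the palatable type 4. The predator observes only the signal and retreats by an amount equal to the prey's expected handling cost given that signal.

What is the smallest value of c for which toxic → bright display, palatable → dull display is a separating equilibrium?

21

Under separation: bright display → toxic (pays 53); dull display → palatable (pays 36).
Toxic: 53 − 14 = 39 ≥ 36 − 4 = 32. Holds regardless of c. ✓
Palatable: 36 − 4 ≥ 53 − c, so c ≥ 53 − 32 = 21.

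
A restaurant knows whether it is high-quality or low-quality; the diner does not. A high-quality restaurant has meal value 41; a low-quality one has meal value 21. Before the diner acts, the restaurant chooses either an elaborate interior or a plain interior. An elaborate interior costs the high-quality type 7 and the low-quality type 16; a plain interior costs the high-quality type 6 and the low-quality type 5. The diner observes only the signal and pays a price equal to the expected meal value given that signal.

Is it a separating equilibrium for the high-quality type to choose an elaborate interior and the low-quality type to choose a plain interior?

Under separation the diner infers type exactly: elaborate interior → high-quality (pays 41), plain interior → low-quality (pays 21).
High-quality: elaborate interior gives 41 − 7 = 34; plain interior gives 21 − 6 = 15. No deviation. ✓
Low-quality: plain interior gives 21 − 5 = 16; elaborate interior gives 41 − 16 = 25. Would deviate. ✗

No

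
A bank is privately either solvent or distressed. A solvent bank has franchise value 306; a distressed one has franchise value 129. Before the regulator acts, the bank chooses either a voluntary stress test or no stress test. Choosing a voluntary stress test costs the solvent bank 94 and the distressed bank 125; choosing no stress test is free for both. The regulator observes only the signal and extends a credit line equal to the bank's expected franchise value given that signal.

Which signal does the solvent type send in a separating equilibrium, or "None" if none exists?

None

Try solvent → stress test, distressed → no stress test:
  Under separation the regulator infers type exactly: stress test → solvent (pays 306), no stress test → distressed (pays 129).
  Solvent: stress test gives 306 − 94 = 212; no stress test gives 129 − 0 = 129. No deviation. ✓
  Distressed: no stress test gives 129 − 0 = 129; stress test gives 306 − 125 = 181. Would deviate. ✗
Try solvent → no stress test, distressed → stress test:
  Under separation the regulator infers type exactly: no stress test → solvent (pays 306), stress test → distressed (pays 129).
  Solvent: no stress test gives 306 − 0 = 306; stress test gives 129 − 94 = 35. No deviation. ✓
  Distressed: stress test gives 129 − 125 = 4; no stress test gives 306 − 0 = 306. Would deviate. ✗
Neither assignment is incentive-compatible.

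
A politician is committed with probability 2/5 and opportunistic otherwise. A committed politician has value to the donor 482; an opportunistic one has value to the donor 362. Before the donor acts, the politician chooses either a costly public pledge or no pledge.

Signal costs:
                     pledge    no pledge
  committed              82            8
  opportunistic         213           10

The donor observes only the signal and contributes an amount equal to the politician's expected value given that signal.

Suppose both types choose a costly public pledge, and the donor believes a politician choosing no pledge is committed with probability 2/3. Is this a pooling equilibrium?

No

At the pooled signal (pledge) the donor holds the prior 2/5 and pays 2/5·482 + 3/5·362 = 410. Off-path (no pledge) belief 2/3 gives 2/3·482 + 1/3·362 = 442.
Committed: pledge gives 410 − 82 = 328; no pledge gives 442 − 8 = 434. Deviates. ✗
Opportunistic: pledge gives 410 − 213 = 197; no pledge gives 442 − 10 = 432. Deviates. ✗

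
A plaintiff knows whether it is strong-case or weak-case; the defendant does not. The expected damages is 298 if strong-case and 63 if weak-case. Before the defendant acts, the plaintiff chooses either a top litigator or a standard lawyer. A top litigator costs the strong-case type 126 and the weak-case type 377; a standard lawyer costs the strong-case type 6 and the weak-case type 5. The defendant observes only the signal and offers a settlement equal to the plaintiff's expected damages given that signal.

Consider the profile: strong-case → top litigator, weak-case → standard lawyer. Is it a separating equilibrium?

Yes

If types separate, top litigator earns payment 298 and standard lawyer earns 63.
Strong-case: top litigator gives 298 − 126 = 172; standard lawyer gives 63 − 6 = 57. No deviation. ✓
Weak-case: standard lawyer gives 63 − 5 = 58; top litigator gives 298 − 377 = -79. No deviation. ✓
Neither type gains from mimicking the other.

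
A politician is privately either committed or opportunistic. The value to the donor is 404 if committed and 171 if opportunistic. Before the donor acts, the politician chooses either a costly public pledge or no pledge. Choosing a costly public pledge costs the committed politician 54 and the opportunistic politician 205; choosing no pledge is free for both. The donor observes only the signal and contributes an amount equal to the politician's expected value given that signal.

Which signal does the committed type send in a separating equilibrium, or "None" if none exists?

None

Try committed → pledge, opportunistic → no pledge:
  If types separate, pledge earns payment 404 and no pledge earns 171.
  Committed: pledge gives 404 − 54 = 350; no pledge gives 171 − 0 = 171. No deviation. ✓
  Opportunistic: no pledge gives 171 − 0 = 171; pledge gives 404 − 205 = 199. Would deviate. ✗
Try committed → no pledge, opportunistic → pledge:
  If types separate, no pledge earns payment 404 and pledge earns 171.
  Committed: no pledge gives 404 − 0 = 404; pledge gives 171 − 54 = 117. No deviation. ✓
  Opportunistic: pledge gives 171 − 205 = -34; no pledge gives 404 − 0 = 404. Would deviate. ✗
Neither assignment is incentive-compatible.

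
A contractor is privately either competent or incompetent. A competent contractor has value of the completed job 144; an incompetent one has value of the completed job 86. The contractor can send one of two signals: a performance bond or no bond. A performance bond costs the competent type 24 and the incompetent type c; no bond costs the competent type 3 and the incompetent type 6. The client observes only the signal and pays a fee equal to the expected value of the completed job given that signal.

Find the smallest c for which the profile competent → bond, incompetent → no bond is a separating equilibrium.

64

Under separation: bond → competent (pays 144); no bond → incompetent (pays 86).
Competent: 144 − 24 = 120 ≥ 86 − 3 = 83. Holds regardless of c. ✓
Incompetent: 86 − 6 ≥ 144 − c, so c ≥ 144 − 80 = 64.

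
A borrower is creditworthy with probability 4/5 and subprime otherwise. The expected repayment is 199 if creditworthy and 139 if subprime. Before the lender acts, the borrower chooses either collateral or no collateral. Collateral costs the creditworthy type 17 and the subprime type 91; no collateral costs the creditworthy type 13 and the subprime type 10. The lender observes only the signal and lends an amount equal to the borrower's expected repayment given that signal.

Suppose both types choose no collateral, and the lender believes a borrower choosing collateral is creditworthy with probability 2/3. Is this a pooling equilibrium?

Yes

On the equilibrium path (no collateral) the lender holds the prior 4/5 and pays 4/5·199 + 1/5·139 = 187. Off-path (collateral) belief 2/3 gives 2/3·199 + 1/3·139 = 179.
Creditworthy: no collateral gives 187 − 13 = 174; collateral gives 179 − 17 = 162. Stays. ✓
Subprime: no collateral gives 187 − 10 = 177; collateral gives 179 − 91 = 88. Stays. ✓
Beliefs are Bayes-consistent on-path and both types best-respond.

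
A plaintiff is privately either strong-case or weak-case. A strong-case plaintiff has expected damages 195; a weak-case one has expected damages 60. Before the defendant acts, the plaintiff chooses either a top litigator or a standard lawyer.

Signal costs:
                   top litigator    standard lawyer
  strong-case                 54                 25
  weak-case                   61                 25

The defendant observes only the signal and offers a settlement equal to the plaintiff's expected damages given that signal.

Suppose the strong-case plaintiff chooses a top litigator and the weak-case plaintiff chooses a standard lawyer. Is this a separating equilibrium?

No

Under separation the defendant infers type exactly: top litigator → strong-case (pays 195), standard lawyer → weak-case (pays 60).
Strong-case: top litigator gives 195 − 54 = 141; standard lawyer gives 60 − 25 = 35. No deviation. ✓
Weak-case: standard lawyer gives 60 − 25 = 35; top litigator gives 195 − 61 = 134. Would deviate. ✗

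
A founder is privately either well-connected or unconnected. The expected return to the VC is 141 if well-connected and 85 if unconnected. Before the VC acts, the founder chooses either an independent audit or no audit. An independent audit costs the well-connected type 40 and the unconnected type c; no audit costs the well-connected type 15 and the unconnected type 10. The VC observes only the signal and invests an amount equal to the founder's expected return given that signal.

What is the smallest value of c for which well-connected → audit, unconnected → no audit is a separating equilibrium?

66

Under separation: audit → well-connected (pays 141); no audit → unconnected (pays 85).
Well-connected: 141 − 40 = 101 ≥ 85 − 15 = 70. Holds regardless of c. ✓
Unconnected: 85 − 10 ≥ 141 − c, so c ≥ 141 − 75 = 66.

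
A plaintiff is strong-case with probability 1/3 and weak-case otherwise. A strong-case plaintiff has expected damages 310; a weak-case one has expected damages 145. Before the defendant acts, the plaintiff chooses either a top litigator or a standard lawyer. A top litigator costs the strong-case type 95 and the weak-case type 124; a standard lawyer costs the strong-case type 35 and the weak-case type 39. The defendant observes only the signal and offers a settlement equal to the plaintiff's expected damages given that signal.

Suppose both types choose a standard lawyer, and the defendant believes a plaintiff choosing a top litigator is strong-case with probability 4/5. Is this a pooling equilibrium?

No

At the pooled signal (standard lawyer) the defendant holds the prior 1/3 and pays 1/3·310 + 2/3·145 = 200. Off-path (top litigator) belief 4/5 gives 4/5·310 + 1/5·145 = 277.
Strong-case: standard lawyer gives 200 − 35 = 165; top litigator gives 277 − 95 = 182. Deviates. ✗
Weak-case: standard lawyer gives 200 − 39 = 161; top litigator gives 277 − 124 = 153. Stays. ✓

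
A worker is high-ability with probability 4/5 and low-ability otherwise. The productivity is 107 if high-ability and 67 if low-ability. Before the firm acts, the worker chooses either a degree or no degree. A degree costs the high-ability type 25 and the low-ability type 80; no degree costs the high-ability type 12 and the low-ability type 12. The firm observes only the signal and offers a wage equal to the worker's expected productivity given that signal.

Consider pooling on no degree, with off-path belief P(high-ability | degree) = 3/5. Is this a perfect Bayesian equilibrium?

Yes

At the pooled signal (no degree) the firm holds the prior 4/5 and pays 4/5·107 + 1/5·67 = 99. Off-path (degree) belief 3/5 gives 3/5·107 + 2/5·67 = 91.
High-ability: no degree gives 99 − 12 = 87; degree gives 91 − 25 = 66. Stays. ✓
Low-ability: no degree gives 99 − 12 = 87; degree gives 91 − 80 = 11. Stays. ✓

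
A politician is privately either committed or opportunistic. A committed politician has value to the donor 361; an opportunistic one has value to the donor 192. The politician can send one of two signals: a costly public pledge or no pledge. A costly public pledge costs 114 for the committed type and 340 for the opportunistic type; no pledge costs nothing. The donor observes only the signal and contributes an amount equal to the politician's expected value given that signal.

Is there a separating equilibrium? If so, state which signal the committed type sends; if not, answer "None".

pledge

Try committed → pledge, opportunistic → no pledge:
  If types separate, pledge earns payment 361 and no pledge earns 192.
  Committed: pledge gives 361 − 114 = 247; no pledge gives 192 − 0 = 192. No deviation. ✓
  Opportunistic: no pledge gives 192 − 0 = 192; pledge gives 361 − 340 = 21. No deviation. ✓
Both hold — the committed type sends pledge.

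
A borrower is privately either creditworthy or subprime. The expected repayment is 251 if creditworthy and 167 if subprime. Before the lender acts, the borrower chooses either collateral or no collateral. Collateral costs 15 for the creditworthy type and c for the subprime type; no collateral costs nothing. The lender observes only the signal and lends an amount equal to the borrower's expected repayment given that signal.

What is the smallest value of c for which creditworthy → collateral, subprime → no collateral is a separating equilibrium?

84

Under separation: collateral → creditworthy (pays 251); no collateral → subprime (pays 167).
Creditworthy: 251 − 15 = 236 ≥ 167 − 0 = 167. Holds regardless of c. ✓
Subprime: 167 − 0 ≥ 251 − c, so c ≥ 251 − 167 = 84.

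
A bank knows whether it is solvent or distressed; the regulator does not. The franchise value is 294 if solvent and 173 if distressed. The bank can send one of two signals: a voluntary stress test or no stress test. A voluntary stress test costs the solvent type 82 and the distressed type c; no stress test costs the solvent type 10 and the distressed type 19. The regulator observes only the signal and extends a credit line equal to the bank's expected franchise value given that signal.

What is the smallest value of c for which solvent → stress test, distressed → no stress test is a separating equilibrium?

140

Under separation: stress test → solvent (pays 294); no stress test → distressed (pays 173).
Solvent: 294 − 82 = 212 ≥ 173 − 10 = 163. Holds regardless of c. ✓
Distressed: 173 − 19 ≥ 294 − c, so c ≥ 294 − 154 = 140.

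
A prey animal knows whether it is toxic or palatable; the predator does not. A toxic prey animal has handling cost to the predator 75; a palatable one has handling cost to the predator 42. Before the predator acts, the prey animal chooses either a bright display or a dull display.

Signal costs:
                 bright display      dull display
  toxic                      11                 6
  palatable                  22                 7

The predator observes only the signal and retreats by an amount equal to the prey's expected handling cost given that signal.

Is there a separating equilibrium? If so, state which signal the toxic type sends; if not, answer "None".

Try toxic → bright display, palatable → dull display:
  Under separation the predator infers type exactly: bright display → toxic (pays 75), dull display → palatable (pays 42).
  Toxic: bright display gives 75 − 11 = 64; dull display gives 42 − 6 = 36. No deviation. ✓
  Palatable: dull display gives 42 − 7 = 35; bright display gives 75 − 22 = 53. Would deviate. ✗
Try toxic → dull display, palatable → bright display:
  Under separation the predator infers type exactly: dull display → toxic (pays 75), bright display → palatable (pays 42).
  Toxic: dull display gives 75 − 6 = 69; bright display gives 42 − 11 = 31. No deviation. ✓
  Palatable: bright display gives 42 − 22 = 20; dull display gives 75 − 7 = 68. Would deviate. ✗
Neither assignment is incentive-compatible.

None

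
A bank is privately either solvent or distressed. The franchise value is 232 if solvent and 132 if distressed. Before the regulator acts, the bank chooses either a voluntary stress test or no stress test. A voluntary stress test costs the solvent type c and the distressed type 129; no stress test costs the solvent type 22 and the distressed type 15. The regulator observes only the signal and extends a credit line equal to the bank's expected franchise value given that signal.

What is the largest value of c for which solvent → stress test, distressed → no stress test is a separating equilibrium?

Under separation: stress test → solvent (pays 232); no stress test → distressed (pays 132).
Distressed: 132 − 15 = 117 ≥ 232 − 129 = 103. Holds regardless of c. ✓
Solvent: 232 − c ≥ 132 − 22, so c ≤ 232 − 110 = 122.

122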